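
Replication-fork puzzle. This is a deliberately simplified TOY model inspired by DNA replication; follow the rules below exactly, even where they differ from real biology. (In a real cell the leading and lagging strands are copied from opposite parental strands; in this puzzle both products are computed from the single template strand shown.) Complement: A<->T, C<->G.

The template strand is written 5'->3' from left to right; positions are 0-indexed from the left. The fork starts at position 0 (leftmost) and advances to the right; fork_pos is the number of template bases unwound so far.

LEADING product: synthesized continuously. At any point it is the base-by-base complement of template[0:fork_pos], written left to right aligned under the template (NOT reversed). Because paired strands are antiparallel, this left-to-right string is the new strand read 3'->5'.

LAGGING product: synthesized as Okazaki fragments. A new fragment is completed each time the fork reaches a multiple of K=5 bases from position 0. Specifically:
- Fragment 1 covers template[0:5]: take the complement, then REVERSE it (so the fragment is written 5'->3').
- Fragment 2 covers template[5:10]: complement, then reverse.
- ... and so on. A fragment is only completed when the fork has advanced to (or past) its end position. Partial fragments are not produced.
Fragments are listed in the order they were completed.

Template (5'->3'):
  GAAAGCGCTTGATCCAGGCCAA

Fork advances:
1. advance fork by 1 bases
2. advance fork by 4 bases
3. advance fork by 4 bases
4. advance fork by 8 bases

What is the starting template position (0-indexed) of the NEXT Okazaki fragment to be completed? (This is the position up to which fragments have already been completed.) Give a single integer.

Step 1: advance 1 -> fork_pos = 0 + 1 = 1. Next multiple of 5 is 5 (not reached); still 0 fragment(s).
Step 2: advance 4 -> fork_pos = 1 + 4 = 5. Reached multiple(s) of 5: 5 -> fragment 1 completed (1 total).
Step 3: advance 4 -> fork_pos = 5 + 4 = 9. Next multiple of 5 is 10 (not reached); still 1 fragment(s).
Step 4: advance 8 -> fork_pos = 9 + 8 = 17. Reached multiple(s) of 5: 10, 15 -> fragments 2-3 completed (3 total).
3 fragment(s) completed, covering template[0:15] (3 x 5 = 15). The next fragment, fragment 4, covers template[15:20], so it starts at position 15.

Answer: 15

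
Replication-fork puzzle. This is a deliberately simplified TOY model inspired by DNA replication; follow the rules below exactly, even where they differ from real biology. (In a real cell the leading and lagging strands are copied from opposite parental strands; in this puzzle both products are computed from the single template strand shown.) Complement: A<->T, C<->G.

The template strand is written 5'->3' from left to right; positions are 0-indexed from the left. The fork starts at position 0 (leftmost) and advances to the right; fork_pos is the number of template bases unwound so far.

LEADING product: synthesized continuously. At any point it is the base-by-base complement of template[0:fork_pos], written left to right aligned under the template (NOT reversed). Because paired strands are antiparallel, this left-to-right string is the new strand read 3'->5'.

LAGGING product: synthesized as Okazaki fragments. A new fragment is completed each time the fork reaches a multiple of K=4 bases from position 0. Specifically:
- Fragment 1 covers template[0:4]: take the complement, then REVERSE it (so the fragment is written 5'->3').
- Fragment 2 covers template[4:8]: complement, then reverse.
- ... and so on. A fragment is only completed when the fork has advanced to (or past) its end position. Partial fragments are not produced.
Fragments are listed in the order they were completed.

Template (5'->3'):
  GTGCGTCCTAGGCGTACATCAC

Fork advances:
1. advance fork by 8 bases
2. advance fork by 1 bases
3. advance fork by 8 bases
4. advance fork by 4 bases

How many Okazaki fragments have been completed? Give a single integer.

Step 1: advance 8 -> fork_pos = 0 + 8 = 8. Reached multiple(s) of 4: 4, 8 -> fragments 1-2 completed (2 total).
Step 2: advance 1 -> fork_pos = 8 + 1 = 9. Next multiple of 4 is 12 (not reached); still 2 fragment(s).
Step 3: advance 8 -> fork_pos = 9 + 8 = 17. Reached multiple(s) of 4: 12, 16 -> fragments 3-4 completed (4 total).
Step 4: advance 4 -> fork_pos = 17 + 4 = 21. Reached multiple(s) of 4: 20 -> fragment 5 completed (5 total).
Check: final fork_pos = 21; the multiples of 4 that are <= 21 are 4..20 -> 21 // 4 = 5 completed fragment(s).

Answer: 5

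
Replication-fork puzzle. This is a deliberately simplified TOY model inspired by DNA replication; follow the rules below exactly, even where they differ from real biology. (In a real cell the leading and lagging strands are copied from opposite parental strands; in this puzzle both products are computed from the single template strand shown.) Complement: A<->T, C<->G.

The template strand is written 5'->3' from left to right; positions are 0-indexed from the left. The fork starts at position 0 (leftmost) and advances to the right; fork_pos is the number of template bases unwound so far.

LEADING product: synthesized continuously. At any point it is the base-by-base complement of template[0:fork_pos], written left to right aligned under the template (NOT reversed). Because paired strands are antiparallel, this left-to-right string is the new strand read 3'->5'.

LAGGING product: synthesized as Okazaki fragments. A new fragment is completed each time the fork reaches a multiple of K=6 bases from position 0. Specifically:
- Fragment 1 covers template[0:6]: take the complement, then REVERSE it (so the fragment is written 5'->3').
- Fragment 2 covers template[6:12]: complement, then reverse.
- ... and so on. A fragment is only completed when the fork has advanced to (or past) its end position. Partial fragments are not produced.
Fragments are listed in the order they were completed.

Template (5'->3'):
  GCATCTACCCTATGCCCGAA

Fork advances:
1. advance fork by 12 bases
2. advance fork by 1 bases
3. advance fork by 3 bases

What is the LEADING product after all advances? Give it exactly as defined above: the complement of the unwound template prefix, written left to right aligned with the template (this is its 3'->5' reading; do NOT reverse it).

Step 1: advance 12 -> fork_pos = 0 + 12 = 12.
Step 2: advance 1 -> fork_pos = 12 + 1 = 13.
Step 3: advance 3 -> fork_pos = 13 + 3 = 16.
Unwound prefix: template[0:16] = GCATCTACCCTATGCC
Complement it base by base (A<->T, C<->G), keeping left-to-right order:
  [0:5] GCATC -> CGTAG
  [5:10] TACCC -> ATGGG
  [10:15] TATGC -> ATACG
  [15:16] C -> G
Concatenate: CGTAGATGGGATACGG (length 16; written aligned with the template, i.e. 3'->5').

Answer: CGTAGATGGGATACGG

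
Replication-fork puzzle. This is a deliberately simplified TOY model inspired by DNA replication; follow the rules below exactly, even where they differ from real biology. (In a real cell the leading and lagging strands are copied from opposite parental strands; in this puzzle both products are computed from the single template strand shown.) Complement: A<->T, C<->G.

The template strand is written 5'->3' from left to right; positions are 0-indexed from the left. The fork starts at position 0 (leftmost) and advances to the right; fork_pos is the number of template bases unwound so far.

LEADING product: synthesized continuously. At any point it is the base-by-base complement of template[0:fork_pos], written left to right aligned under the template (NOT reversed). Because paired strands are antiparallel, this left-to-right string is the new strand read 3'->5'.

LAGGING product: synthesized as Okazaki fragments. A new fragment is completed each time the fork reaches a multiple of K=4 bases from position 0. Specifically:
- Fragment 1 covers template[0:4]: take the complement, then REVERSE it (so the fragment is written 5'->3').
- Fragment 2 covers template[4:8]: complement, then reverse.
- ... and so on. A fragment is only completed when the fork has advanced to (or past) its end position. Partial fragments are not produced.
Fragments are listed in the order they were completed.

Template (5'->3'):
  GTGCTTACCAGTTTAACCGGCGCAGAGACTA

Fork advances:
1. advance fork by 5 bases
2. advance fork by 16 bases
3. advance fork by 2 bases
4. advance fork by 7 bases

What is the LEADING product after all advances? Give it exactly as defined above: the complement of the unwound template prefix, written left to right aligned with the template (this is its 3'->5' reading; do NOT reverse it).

Step 1: advance 5 -> fork_pos = 0 + 5 = 5.
Step 2: advance 16 -> fork_pos = 5 + 16 = 21.
Step 3: advance 2 -> fork_pos = 21 + 2 = 23.
Step 4: advance 7 -> fork_pos = 23 + 7 = 30.
Unwound prefix: template[0:30] = GTGCTTACCAGTTTAACCGGCGCAGAGACT
Complement it base by base (A<->T, C<->G), keeping left-to-right order:
  [0:5] GTGCT -> CACGA
  [5:10] TACCA -> ATGGT
  [10:15] GTTTA -> CAAAT
  [15:20] ACCGG -> TGGCC
  [20:25] CGCAG -> GCGTC
  [25:30] AGACT -> TCTGA
Concatenate: CACGAATGGTCAAATTGGCCGCGTCTCTGA (length 30; written aligned with the template, i.e. 3'->5').

Answer: CACGAATGGTCAAATTGGCCGCGTCTCTGA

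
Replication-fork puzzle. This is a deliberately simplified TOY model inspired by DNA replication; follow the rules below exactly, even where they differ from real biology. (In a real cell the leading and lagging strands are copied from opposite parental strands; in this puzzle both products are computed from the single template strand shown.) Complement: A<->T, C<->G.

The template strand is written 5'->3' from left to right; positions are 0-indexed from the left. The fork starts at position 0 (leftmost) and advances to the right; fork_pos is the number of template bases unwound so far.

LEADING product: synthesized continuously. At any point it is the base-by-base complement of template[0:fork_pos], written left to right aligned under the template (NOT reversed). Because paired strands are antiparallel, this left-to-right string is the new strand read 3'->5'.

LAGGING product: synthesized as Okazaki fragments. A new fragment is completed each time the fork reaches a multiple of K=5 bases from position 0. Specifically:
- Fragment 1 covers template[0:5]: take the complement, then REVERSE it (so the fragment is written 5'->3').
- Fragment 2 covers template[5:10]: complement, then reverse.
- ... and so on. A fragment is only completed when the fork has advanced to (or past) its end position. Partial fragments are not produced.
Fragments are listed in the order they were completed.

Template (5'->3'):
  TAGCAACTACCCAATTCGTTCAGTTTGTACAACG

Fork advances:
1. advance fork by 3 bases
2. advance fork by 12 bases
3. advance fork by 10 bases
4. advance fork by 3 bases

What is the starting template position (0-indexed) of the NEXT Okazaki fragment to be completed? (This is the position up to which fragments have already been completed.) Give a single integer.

Answer: 25

Derivation:
Step 1: advance 3 -> fork_pos = 0 + 3 = 3. Next multiple of 5 is 5 (not reached); still 0 fragment(s).
Step 2: advance 12 -> fork_pos = 3 + 12 = 15. Reached multiple(s) of 5: 5, 10, 15 -> fragments 1-3 completed (3 total).
Step 3: advance 10 -> fork_pos = 15 + 10 = 25. Reached multiple(s) of 5: 20, 25 -> fragments 4-5 completed (5 total).
Step 4: advance 3 -> fork_pos = 25 + 3 = 28. Next multiple of 5 is 30 (not reached); still 5 fragment(s).
5 fragment(s) completed, covering template[0:25] (5 x 5 = 25). The next fragment, fragment 6, covers template[25:30], so it starts at position 25.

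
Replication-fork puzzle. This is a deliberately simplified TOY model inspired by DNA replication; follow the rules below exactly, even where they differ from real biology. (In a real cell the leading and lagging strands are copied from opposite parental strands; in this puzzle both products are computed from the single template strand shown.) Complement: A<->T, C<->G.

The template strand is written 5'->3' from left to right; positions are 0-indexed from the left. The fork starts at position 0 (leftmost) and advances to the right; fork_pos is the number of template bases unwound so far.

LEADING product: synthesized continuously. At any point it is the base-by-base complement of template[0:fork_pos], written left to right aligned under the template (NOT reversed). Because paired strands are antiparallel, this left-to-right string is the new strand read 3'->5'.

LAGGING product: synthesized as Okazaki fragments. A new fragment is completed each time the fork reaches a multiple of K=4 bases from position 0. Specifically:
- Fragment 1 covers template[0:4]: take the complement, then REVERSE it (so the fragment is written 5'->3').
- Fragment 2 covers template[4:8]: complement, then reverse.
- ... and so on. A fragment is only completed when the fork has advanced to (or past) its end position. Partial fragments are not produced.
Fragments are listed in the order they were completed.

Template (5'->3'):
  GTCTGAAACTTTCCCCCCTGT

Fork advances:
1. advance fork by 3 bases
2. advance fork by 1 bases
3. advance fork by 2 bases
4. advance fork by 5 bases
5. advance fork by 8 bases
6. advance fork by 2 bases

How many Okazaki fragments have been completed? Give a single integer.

Answer: 5

Derivation:
Step 1: advance 3 -> fork_pos = 0 + 3 = 3. Next multiple of 4 is 4 (not reached); still 0 fragment(s).
Step 2: advance 1 -> fork_pos = 3 + 1 = 4. Reached multiple(s) of 4: 4 -> fragment 1 completed (1 total).
Step 3: advance 2 -> fork_pos = 4 + 2 = 6. Next multiple of 4 is 8 (not reached); still 1 fragment(s).
Step 4: advance 5 -> fork_pos = 6 + 5 = 11. Reached multiple(s) of 4: 8 -> fragment 2 completed (2 total).
Step 5: advance 8 -> fork_pos = 11 + 8 = 19. Reached multiple(s) of 4: 12, 16 -> fragments 3-4 completed (4 total).
Step 6: advance 2 -> fork_pos = 19 + 2 = 21. Reached multiple(s) of 4: 20 -> fragment 5 completed (5 total).
Check: final fork_pos = 21; the multiples of 4 that are <= 21 are 4..20 -> 21 // 4 = 5 completed fragment(s).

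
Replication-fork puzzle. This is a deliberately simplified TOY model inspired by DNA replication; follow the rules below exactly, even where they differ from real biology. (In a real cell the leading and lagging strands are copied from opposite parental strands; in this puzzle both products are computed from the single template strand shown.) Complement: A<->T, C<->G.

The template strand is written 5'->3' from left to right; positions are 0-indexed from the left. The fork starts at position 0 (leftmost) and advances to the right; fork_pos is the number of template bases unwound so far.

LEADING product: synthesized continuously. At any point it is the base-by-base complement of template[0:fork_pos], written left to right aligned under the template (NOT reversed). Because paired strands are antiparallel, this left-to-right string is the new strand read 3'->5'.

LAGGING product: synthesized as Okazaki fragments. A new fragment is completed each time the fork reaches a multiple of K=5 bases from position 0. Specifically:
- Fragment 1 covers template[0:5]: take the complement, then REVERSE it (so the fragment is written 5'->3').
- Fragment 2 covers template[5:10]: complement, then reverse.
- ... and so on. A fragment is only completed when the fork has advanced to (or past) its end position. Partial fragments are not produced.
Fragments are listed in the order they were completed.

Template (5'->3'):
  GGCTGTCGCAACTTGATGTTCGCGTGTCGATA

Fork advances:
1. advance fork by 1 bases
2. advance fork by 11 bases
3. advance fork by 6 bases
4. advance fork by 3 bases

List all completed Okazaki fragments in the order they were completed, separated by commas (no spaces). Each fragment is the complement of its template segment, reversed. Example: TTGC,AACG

Answer: CAGCC,TGCGA,CAAGT,AACAT

Derivation:
Step 1: advance 1 -> fork_pos = 0 + 1 = 1. Next multiple of 5 is 5 (not reached); still 0 fragment(s).
Step 2: advance 11 -> fork_pos = 1 + 11 = 12. Reached multiple(s) of 5: 5, 10 -> fragments 1-2 completed (2 total).
Step 3: advance 6 -> fork_pos = 12 + 6 = 18. Reached multiple(s) of 5: 15 -> fragment 3 completed (3 total).
Step 4: advance 3 -> fork_pos = 18 + 3 = 21. Reached multiple(s) of 5: 20 -> fragment 4 completed (4 total).
Final fork_pos = 21, so 4 fragment(s) are complete. Build each: template segment -> complement -> reverse.
Fragment 1: template[0:5] = GGCTG -> complement CCGAC -> reversed CAGCC
Fragment 2: template[5:10] = TCGCA -> complement AGCGT -> reversed TGCGA
Fragment 3: template[10:15] = ACTTG -> complement TGAAC -> reversed CAAGT
Fragment 4: template[15:20] = ATGTT -> complement TACAA -> reversed AACAT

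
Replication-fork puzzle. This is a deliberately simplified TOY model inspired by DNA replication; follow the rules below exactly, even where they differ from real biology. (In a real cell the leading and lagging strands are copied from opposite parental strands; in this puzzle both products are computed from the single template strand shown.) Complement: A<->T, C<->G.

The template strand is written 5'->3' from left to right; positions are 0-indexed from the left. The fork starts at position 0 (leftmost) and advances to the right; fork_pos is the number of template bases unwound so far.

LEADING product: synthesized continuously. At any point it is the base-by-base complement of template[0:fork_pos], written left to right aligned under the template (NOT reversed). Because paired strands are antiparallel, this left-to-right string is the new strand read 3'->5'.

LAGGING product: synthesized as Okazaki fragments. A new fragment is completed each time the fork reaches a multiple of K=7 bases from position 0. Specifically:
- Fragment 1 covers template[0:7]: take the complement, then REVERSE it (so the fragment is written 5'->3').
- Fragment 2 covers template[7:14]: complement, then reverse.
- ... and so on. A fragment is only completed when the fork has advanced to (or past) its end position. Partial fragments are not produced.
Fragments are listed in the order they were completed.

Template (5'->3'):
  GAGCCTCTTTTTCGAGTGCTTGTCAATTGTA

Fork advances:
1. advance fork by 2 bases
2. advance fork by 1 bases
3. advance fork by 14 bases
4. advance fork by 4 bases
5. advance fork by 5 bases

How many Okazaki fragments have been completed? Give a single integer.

Step 1: advance 2 -> fork_pos = 0 + 2 = 2. Next multiple of 7 is 7 (not reached); still 0 fragment(s).
Step 2: advance 1 -> fork_pos = 2 + 1 = 3. Next multiple of 7 is 7 (not reached); still 0 fragment(s).
Step 3: advance 14 -> fork_pos = 3 + 14 = 17. Reached multiple(s) of 7: 7, 14 -> fragments 1-2 completed (2 total).
Step 4: advance 4 -> fork_pos = 17 + 4 = 21. Reached multiple(s) of 7: 21 -> fragment 3 completed (3 total).
Step 5: advance 5 -> fork_pos = 21 + 5 = 26. Next multiple of 7 is 28 (not reached); still 3 fragment(s).
Check: final fork_pos = 26; the multiples of 7 that are <= 26 are 7..21 -> 26 // 7 = 3 completed fragment(s).

Answer: 3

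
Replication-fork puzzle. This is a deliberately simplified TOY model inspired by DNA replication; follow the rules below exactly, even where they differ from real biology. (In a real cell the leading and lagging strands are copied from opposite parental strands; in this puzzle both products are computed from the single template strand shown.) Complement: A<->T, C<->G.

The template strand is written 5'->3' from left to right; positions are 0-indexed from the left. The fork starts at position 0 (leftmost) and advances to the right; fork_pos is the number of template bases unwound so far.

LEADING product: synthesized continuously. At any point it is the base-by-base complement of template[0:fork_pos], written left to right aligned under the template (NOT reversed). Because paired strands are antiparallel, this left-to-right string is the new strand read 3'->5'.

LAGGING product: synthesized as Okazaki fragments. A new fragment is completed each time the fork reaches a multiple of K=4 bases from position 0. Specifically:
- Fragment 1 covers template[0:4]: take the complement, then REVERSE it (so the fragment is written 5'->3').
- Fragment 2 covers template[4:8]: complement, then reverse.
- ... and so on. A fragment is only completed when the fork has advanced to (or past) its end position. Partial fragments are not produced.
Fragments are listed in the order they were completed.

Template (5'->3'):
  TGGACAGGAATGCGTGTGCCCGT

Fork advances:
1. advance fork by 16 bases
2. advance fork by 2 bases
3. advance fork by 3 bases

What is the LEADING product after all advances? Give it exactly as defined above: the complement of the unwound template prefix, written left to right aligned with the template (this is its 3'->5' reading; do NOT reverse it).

Answer: ACCTGTCCTTACGCACACGGG

Derivation:
Step 1: advance 16 -> fork_pos = 0 + 16 = 16.
Step 2: advance 2 -> fork_pos = 16 + 2 = 18.
Step 3: advance 3 -> fork_pos = 18 + 3 = 21.
Unwound prefix: template[0:21] = TGGACAGGAATGCGTGTGCCC
Complement it base by base (A<->T, C<->G), keeping left-to-right order:
  [0:5] TGGAC -> ACCTG
  [5:10] AGGAA -> TCCTT
  [10:15] TGCGT -> ACGCA
  [15:20] GTGCC -> CACGG
  [20:21] C -> G
Concatenate: ACCTGTCCTTACGCACACGGG (length 21; written aligned with the template, i.e. 3'->5').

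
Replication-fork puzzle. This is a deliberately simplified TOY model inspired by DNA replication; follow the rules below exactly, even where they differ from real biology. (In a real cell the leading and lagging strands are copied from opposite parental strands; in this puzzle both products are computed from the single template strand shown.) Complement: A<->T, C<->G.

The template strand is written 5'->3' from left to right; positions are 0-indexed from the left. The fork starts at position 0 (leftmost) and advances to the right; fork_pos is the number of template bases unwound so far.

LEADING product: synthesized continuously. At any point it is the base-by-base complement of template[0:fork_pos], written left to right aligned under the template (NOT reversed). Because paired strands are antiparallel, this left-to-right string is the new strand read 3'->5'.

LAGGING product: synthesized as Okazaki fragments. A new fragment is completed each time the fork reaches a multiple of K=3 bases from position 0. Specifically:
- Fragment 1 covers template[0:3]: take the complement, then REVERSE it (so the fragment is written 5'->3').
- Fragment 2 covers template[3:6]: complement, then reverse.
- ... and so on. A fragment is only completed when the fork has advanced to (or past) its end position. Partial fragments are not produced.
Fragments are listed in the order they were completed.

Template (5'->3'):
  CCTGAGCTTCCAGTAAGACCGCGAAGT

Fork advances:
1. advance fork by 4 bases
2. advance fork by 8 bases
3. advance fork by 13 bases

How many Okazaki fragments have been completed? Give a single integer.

Answer: 8

Derivation:
Step 1: advance 4 -> fork_pos = 0 + 4 = 4. Reached multiple(s) of 3: 3 -> fragment 1 completed (1 total).
Step 2: advance 8 -> fork_pos = 4 + 8 = 12. Reached multiple(s) of 3: 6, 9, 12 -> fragments 2-4 completed (4 total).
Step 3: advance 13 -> fork_pos = 12 + 13 = 25. Reached multiple(s) of 3: 15, 18, 21, 24 -> fragments 5-8 completed (8 total).
Check: final fork_pos = 25; the multiples of 3 that are <= 25 are 3..24 -> 25 // 3 = 8 completed fragment(s).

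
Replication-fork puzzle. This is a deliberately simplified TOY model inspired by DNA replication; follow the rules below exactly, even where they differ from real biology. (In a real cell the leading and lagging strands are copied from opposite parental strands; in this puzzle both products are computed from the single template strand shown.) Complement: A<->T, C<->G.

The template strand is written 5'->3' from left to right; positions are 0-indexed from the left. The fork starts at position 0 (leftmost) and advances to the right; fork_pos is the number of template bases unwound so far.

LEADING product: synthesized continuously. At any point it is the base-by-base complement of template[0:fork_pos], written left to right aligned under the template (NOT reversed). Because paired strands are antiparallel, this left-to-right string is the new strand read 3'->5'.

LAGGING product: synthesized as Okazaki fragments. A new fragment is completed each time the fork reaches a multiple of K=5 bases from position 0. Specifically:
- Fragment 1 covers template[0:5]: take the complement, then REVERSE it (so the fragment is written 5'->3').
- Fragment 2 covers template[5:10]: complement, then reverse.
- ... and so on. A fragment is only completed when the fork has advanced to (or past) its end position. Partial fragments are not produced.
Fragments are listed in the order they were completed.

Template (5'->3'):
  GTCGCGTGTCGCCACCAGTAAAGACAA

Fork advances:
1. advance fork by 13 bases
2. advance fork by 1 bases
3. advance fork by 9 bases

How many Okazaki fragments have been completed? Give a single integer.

Answer: 4

Derivation:
Step 1: advance 13 -> fork_pos = 0 + 13 = 13. Reached multiple(s) of 5: 5, 10 -> fragments 1-2 completed (2 total).
Step 2: advance 1 -> fork_pos = 13 + 1 = 14. Next multiple of 5 is 15 (not reached); still 2 fragment(s).
Step 3: advance 9 -> fork_pos = 14 + 9 = 23. Reached multiple(s) of 5: 15, 20 -> fragments 3-4 completed (4 total).
Check: final fork_pos = 23; the multiples of 5 that are <= 23 are 5..20 -> 23 // 5 = 4 completed fragment(s).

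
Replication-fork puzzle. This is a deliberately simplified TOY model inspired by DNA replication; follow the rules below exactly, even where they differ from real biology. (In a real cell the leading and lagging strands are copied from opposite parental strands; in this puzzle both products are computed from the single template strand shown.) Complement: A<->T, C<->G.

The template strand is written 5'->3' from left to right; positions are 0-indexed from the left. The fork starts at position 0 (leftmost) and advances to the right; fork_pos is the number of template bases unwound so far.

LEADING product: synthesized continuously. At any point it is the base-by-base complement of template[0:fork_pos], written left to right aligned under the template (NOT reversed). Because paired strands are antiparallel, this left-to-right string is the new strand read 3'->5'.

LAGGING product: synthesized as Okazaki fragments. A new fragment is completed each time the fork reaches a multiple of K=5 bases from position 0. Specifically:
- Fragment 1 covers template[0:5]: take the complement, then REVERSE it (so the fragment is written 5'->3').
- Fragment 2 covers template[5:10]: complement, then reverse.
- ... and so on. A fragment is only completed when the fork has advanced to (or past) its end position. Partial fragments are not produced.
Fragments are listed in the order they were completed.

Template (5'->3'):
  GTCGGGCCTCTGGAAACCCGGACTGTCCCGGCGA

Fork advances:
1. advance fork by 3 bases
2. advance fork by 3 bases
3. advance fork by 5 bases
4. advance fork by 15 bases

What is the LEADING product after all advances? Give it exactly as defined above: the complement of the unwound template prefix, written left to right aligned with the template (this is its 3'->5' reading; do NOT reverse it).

Answer: CAGCCCGGAGACCTTTGGGCCTGACA

Derivation:
Step 1: advance 3 -> fork_pos = 0 + 3 = 3.
Step 2: advance 3 -> fork_pos = 3 + 3 = 6.
Step 3: advance 5 -> fork_pos = 6 + 5 = 11.
Step 4: advance 15 -> fork_pos = 11 + 15 = 26.
Unwound prefix: template[0:26] = GTCGGGCCTCTGGAAACCCGGACTGT
Complement it base by base (A<->T, C<->G), keeping left-to-right order:
  [0:5] GTCGG -> CAGCC
  [5:10] GCCTC -> CGGAG
  [10:15] TGGAA -> ACCTT
  [15:20] ACCCG -> TGGGC
  [20:25] GACTG -> CTGAC
  [25:26] T -> A
Concatenate: CAGCCCGGAGACCTTTGGGCCTGACA (length 26; written aligned with the template, i.e. 3'->5').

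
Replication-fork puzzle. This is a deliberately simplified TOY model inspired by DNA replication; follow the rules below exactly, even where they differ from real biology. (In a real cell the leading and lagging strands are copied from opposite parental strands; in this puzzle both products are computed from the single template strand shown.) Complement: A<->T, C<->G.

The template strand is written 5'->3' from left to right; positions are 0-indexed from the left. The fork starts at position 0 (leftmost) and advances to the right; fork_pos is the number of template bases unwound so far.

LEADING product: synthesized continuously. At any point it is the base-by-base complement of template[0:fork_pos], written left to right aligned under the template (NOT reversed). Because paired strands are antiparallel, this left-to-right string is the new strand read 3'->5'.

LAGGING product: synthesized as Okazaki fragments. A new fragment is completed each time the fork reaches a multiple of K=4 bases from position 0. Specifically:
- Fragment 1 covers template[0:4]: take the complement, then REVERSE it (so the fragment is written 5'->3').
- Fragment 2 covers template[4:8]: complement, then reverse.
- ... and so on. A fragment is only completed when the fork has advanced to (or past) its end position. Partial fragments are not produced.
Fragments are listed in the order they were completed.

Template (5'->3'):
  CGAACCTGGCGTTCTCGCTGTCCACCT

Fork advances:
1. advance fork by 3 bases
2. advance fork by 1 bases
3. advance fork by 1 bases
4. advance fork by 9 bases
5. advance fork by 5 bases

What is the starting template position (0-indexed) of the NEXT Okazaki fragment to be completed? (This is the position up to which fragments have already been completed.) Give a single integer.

Step 1: advance 3 -> fork_pos = 0 + 3 = 3. Next multiple of 4 is 4 (not reached); still 0 fragment(s).
Step 2: advance 1 -> fork_pos = 3 + 1 = 4. Reached multiple(s) of 4: 4 -> fragment 1 completed (1 total).
Step 3: advance 1 -> fork_pos = 4 + 1 = 5. Next multiple of 4 is 8 (not reached); still 1 fragment(s).
Step 4: advance 9 -> fork_pos = 5 + 9 = 14. Reached multiple(s) of 4: 8, 12 -> fragments 2-3 completed (3 total).
Step 5: advance 5 -> fork_pos = 14 + 5 = 19. Reached multiple(s) of 4: 16 -> fragment 4 completed (4 total).
4 fragment(s) completed, covering template[0:16] (4 x 4 = 16). The next fragment, fragment 5, covers template[16:20], so it starts at position 16.

Answer: 16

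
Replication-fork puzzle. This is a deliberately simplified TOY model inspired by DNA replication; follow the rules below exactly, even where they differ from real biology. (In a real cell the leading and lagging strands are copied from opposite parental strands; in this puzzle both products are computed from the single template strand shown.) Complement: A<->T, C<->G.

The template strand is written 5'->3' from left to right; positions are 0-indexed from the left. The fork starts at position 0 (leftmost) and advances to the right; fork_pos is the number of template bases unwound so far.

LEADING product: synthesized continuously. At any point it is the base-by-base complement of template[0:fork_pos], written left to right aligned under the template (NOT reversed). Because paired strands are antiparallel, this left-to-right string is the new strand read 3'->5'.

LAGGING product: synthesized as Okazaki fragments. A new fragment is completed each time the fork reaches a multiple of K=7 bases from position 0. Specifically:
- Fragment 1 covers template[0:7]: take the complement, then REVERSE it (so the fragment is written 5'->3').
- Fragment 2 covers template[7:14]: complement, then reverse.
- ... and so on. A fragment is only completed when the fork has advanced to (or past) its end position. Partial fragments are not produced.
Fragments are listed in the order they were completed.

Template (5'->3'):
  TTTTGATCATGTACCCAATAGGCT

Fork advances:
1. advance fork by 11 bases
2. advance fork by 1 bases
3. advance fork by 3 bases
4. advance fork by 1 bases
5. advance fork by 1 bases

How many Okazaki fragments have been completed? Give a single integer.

Answer: 2

Derivation:
Step 1: advance 11 -> fork_pos = 0 + 11 = 11. Reached multiple(s) of 7: 7 -> fragment 1 completed (1 total).
Step 2: advance 1 -> fork_pos = 11 + 1 = 12. Next multiple of 7 is 14 (not reached); still 1 fragment(s).
Step 3: advance 3 -> fork_pos = 12 + 3 = 15. Reached multiple(s) of 7: 14 -> fragment 2 completed (2 total).
Step 4: advance 1 -> fork_pos = 15 + 1 = 16. Next multiple of 7 is 21 (not reached); still 2 fragment(s).
Step 5: advance 1 -> fork_pos = 16 + 1 = 17. Next multiple of 7 is 21 (not reached); still 2 fragment(s).
Check: final fork_pos = 17; the multiples of 7 that are <= 17 are 7..14 -> 17 // 7 = 2 completed fragment(s).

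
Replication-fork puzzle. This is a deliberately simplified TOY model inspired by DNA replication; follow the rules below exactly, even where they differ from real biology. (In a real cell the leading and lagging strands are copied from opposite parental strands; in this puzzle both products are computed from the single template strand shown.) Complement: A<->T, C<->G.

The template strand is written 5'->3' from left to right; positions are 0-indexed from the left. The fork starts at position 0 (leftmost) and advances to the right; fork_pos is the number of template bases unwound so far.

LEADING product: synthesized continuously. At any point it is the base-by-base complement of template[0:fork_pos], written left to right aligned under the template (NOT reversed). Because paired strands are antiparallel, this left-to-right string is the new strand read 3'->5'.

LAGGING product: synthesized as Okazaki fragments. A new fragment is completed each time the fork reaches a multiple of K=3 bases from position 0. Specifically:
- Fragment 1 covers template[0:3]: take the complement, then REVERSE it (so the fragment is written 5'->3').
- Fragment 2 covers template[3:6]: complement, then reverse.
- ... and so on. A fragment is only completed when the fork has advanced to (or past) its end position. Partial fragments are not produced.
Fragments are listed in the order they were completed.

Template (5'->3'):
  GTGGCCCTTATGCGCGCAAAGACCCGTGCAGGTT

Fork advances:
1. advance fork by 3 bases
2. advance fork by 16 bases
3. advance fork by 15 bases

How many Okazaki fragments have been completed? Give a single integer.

Answer: 11

Derivation:
Step 1: advance 3 -> fork_pos = 0 + 3 = 3. Reached multiple(s) of 3: 3 -> fragment 1 completed (1 total).
Step 2: advance 16 -> fork_pos = 3 + 16 = 19. Reached multiple(s) of 3: 6, 9, 12, 15, 18 -> fragments 2-6 completed (6 total).
Step 3: advance 15 -> fork_pos = 19 + 15 = 34. Reached multiple(s) of 3: 21, 24, 27, 30, 33 -> fragments 7-11 completed (11 total).
Check: final fork_pos = 34; the multiples of 3 that are <= 34 are 3..33 -> 34 // 3 = 11 completed fragment(s).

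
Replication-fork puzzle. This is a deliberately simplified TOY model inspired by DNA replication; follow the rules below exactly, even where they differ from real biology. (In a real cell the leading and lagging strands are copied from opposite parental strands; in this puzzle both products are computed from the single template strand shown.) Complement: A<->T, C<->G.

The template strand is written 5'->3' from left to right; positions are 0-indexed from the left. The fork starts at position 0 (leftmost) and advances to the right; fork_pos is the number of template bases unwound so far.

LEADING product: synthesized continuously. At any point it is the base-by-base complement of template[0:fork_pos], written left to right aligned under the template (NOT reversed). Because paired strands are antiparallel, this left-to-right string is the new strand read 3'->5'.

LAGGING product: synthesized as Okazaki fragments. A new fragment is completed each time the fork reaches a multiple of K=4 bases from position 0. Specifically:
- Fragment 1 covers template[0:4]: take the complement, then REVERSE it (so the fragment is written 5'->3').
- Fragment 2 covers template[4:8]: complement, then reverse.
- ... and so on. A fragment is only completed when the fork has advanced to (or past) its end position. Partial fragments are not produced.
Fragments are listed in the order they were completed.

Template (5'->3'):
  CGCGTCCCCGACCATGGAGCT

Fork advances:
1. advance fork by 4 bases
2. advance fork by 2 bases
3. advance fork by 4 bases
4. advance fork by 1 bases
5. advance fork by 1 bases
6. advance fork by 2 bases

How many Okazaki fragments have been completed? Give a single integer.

Step 1: advance 4 -> fork_pos = 0 + 4 = 4. Reached multiple(s) of 4: 4 -> fragment 1 completed (1 total).
Step 2: advance 2 -> fork_pos = 4 + 2 = 6. Next multiple of 4 is 8 (not reached); still 1 fragment(s).
Step 3: advance 4 -> fork_pos = 6 + 4 = 10. Reached multiple(s) of 4: 8 -> fragment 2 completed (2 total).
Step 4: advance 1 -> fork_pos = 10 + 1 = 11. Next multiple of 4 is 12 (not reached); still 2 fragment(s).
Step 5: advance 1 -> fork_pos = 11 + 1 = 12. Reached multiple(s) of 4: 12 -> fragment 3 completed (3 total).
Step 6: advance 2 -> fork_pos = 12 + 2 = 14. Next multiple of 4 is 16 (not reached); still 3 fragment(s).
Check: final fork_pos = 14; the multiples of 4 that are <= 14 are 4..12 -> 14 // 4 = 3 completed fragment(s).

Answer: 3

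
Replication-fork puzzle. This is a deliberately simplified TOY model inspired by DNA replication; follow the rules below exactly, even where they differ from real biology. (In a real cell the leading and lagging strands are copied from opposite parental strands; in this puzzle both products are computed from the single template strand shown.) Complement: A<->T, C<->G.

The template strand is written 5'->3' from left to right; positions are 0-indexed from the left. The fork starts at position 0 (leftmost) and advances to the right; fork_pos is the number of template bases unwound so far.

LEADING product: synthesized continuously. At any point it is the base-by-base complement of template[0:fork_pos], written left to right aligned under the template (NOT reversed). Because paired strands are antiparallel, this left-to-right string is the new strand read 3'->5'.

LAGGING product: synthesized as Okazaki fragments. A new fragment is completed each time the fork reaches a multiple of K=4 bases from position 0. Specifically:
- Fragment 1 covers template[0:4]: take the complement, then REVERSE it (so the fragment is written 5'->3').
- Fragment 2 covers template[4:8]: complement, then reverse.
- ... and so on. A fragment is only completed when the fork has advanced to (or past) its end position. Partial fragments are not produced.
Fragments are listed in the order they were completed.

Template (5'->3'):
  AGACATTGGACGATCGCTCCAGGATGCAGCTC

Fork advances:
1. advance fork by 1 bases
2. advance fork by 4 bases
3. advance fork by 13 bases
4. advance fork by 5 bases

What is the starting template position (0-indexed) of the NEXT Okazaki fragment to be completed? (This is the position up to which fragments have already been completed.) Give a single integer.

Answer: 20

Derivation:
Step 1: advance 1 -> fork_pos = 0 + 1 = 1. Next multiple of 4 is 4 (not reached); still 0 fragment(s).
Step 2: advance 4 -> fork_pos = 1 + 4 = 5. Reached multiple(s) of 4: 4 -> fragment 1 completed (1 total).
Step 3: advance 13 -> fork_pos = 5 + 13 = 18. Reached multiple(s) of 4: 8, 12, 16 -> fragments 2-4 completed (4 total).
Step 4: advance 5 -> fork_pos = 18 + 5 = 23. Reached multiple(s) of 4: 20 -> fragment 5 completed (5 total).
5 fragment(s) completed, covering template[0:20] (5 x 4 = 20). The next fragment, fragment 6, covers template[20:24], so it starts at position 20.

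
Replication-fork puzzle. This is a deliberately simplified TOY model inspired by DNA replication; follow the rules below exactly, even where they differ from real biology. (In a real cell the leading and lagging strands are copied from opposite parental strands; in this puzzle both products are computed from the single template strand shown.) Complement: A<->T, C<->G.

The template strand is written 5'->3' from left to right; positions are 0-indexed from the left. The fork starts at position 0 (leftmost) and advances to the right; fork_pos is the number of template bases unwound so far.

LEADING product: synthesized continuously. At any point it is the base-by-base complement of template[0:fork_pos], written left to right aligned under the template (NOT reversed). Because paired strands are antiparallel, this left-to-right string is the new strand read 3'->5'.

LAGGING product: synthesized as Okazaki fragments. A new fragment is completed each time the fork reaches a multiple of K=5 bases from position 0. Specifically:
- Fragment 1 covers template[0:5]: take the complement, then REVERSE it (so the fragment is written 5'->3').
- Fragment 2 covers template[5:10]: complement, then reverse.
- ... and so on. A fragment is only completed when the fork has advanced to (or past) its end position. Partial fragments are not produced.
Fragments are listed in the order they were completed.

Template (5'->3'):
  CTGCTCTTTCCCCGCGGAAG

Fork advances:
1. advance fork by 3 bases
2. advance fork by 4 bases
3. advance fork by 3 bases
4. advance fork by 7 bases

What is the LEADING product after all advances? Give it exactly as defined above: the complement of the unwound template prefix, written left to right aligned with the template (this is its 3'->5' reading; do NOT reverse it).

Step 1: advance 3 -> fork_pos = 0 + 3 = 3.
Step 2: advance 4 -> fork_pos = 3 + 4 = 7.
Step 3: advance 3 -> fork_pos = 7 + 3 = 10.
Step 4: advance 7 -> fork_pos = 10 + 7 = 17.
Unwound prefix: template[0:17] = CTGCTCTTTCCCCGCGG
Complement it base by base (A<->T, C<->G), keeping left-to-right order:
  [0:5] CTGCT -> GACGA
  [5:10] CTTTC -> GAAAG
  [10:15] CCCGC -> GGGCG
  [15:17] GG -> CC
Concatenate: GACGAGAAAGGGGCGCC (length 17; written aligned with the template, i.e. 3'->5').

Answer: GACGAGAAAGGGGCGCC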